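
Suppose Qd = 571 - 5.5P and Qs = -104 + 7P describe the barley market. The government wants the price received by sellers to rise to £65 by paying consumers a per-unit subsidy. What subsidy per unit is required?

At a seller price of 65, quantity supplied is -104 + 7·65 = 351.
Buyers absorb 351 only when they pay Pb with 571 − 5.5·Pb = 351, i.e. Pb = 40.
s = Ps − Pb = 65 − 40 = 25.

Required subsidy s = £25 per unit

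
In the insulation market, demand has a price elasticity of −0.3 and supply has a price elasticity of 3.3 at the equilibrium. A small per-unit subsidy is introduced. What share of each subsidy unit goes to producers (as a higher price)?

Producer share = 1/12

For a small subsidy around the equilibrium, the benefit split depends on the relative slopes, which at a point are proportional to the elasticities.
Buyer share = εs/(εs + |εd|) = 3.3/(3.3 + 0.3) = 11/12; seller share = |εd|/(εs + |εd|) = 1/12.
So producers capture 1/12 of the subsidy.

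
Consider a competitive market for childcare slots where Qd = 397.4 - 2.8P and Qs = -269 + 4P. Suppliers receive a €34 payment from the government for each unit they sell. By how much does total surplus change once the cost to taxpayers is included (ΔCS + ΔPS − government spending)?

Pre-subsidy: 397.4 - 2.8P = -269 + 4P gives P* = 98, Q* = 123.
With the subsidy, sellers receive Ps = Pb + 34 for each unit, where Pb is the price buyers pay.
Supply in terms of Pb becomes Qs = -269 + 4(Pb + 34) = -133 + 4Pb. Setting this equal to demand: 397.4 - 2.8Pb = -133 + 4Pb, so Pb = 78.
Sellers receive Ps = 78 + 34 = 112; Q' = 397.4 − 2.8·78 = 179.
ΔCS = ½(123 + 179)(98 − 78) = 3020; ΔPS = ½(123 + 179)(112 − 98) = 2114.
Government spending = 34 × 179 = 6086.
Net change = 3020 + 2114 − 6086 = -952. The loss equals the DWL triangle ½·34·56.

Net change in total surplus = -€952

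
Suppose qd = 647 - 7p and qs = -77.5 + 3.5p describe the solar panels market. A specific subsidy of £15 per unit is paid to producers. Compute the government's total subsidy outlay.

Pre-subsidy: 647 - 7p = -77.5 + 3.5p gives p* = 69, q* = 164.
With the subsidy, sellers receive ps = pb + 15 for each unit, where pb is the price buyers pay.
Supply in terms of pb becomes qs = -77.5 + 3.5(pb + 15) = -25 + 3.5pb. Setting this equal to demand: 647 - 7pb = -25 + 3.5pb, so pb = 64.
Sellers receive ps = 64 + 15 = 79; q' = 647 − 7·64 = 199.
Government outlay = subsidy × quantity = 15 × 199 = 2985.

Government cost = £2985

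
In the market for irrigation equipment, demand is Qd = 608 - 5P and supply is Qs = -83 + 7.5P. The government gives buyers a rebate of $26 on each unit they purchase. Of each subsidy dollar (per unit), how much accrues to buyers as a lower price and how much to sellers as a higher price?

Pre-subsidy: 608 - 5P = -83 + 7.5P gives P* = 55.28, Q* = 331.6.
With the rebate, buyers effectively pay Pb = Ps − 26, where Ps is the price sellers receive.
Demand in terms of Ps becomes Qd = 608 − 5(Ps − 26) = 738 - 5Ps. Setting this equal to supply: 738 - 5Ps = -83 + 7.5Ps, so Ps = 65.68.
Buyers pay Pb = 65.68 − 26 = 39.68; Q' = -83 + 7.5·65.68 = 409.6.
Buyers' price falls by P* − Pb = 55.28 − 39.68 = 15.6; sellers' price rises by Ps − P* = 65.68 − 55.28 = 10.4.

Buyers gain $15.6 per unit; sellers gain $10.4 per unit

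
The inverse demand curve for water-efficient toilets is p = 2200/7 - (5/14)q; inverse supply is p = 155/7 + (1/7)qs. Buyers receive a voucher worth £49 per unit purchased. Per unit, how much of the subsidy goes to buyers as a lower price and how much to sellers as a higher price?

Pre-subsidy: 2200/7 - (5/14)q = 155/7 + (1/7)q gives q* = 4090/7 and p* = 5175/49.
With the rebate, buyers effectively pay pb = ps − 49, where ps is the price sellers receive.
On the curves, pb = 2200/7 - (5/14)q and ps = 155/7 + (1/7)q; the wedge ps − pb = 49 gives 155/7 + (1/7)q − (2200/7 - (5/14)q) = 49, so q' = 4776/7.
Then pb = 2200/7 − (5/14)·(4776/7) = 3460/49 and ps = 155/7 + (1/7)·(4776/7) = 5861/49.
Buyers' price falls by p* − pb = 5175/49 − 3460/49 = 35; sellers' price rises by ps − p* = 5861/49 − 5175/49 = 14.

Buyers gain £35 per unit; sellers gain £14 per unit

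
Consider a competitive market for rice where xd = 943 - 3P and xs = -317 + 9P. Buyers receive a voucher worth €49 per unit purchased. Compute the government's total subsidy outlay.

Pre-subsidy: 943 - 3P = -317 + 9P gives P* = 105, x* = 628.
With the rebate, buyers effectively pay Pb = Ps − 49, where Ps is the price sellers receive.
Demand in terms of Ps becomes xd = 943 − 3(Ps − 49) = 1090 - 3Ps. Setting this equal to supply: 1090 - 3Ps = -317 + 9Ps, so Ps = 117.25.
Buyers pay Pb = 117.25 − 49 = 68.25; x' = -317 + 9·117.25 = 738.25.
Government outlay = subsidy × quantity = 49 × 738.25 = 36174.25.

Government cost = €36174.25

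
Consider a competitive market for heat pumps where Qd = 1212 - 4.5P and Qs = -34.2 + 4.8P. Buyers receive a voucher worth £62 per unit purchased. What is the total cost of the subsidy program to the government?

Government cost = £46686

Pre-subsidy: 1212 - 4.5P = -34.2 + 4.8P gives P* = 134, Q* = 609.
With the rebate, buyers effectively pay Pb = Ps − 62, where Ps is the price sellers receive.
Demand in terms of Ps becomes Qd = 1212 − 4.5(Ps − 62) = 1491 - 4.5Ps. Setting this equal to supply: 1491 - 4.5Ps = -34.2 + 4.8Ps, so Ps = 164.
Buyers pay Pb = 164 − 62 = 102; Q' = -34.2 + 4.8·164 = 753.
Government outlay = subsidy × quantity = 62 × 753 = 46686.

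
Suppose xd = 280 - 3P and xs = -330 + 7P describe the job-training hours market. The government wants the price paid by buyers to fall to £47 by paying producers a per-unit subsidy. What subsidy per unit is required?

Required subsidy s = £20 per unit

At a buyer price of 47, quantity demanded is 280 − 3·47 = 139.
Sellers supply 139 only when they receive Ps with -330 + 7·Ps = 139, i.e. Ps = 67.
s = Ps − Pb = 67 − 47 = 20.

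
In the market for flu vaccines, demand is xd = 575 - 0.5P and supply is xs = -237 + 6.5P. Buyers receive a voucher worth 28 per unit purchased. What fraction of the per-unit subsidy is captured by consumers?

Consumer share = 13/14

Pre-subsidy: 575 - 0.5P = -237 + 6.5P gives P* = 116, x* = 517.
With the rebate, buyers effectively pay Pb = Ps − 28, where Ps is the price sellers receive.
Demand in terms of Ps becomes xd = 575 − 0.5(Ps − 28) = 589 - 0.5Ps. Setting this equal to supply: 589 - 0.5Ps = -237 + 6.5Ps, so Ps = 118.
Buyers pay Pb = 118 − 28 = 90; x' = -237 + 6.5·118 = 530.
Buyers' price falls by P* − Pb = 116 − 90 = 26; sellers' price rises by Ps − P* = 118 − 116 = 2.
So consumers capture 26/28 = 13/14 of each unit of subsidy.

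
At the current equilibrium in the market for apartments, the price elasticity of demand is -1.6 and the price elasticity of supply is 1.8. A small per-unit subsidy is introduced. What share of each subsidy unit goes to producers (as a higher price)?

For a small subsidy around the equilibrium, the benefit split depends on the relative slopes, which at a point are proportional to the elasticities.
Buyer share = εs/(εs + |εd|) = 1.8/(1.8 + 1.6) = 9/17; seller share = |εd|/(εs + |εd|) = 8/17.
So producers capture 8/17 of the subsidy.

Producer share = 8/17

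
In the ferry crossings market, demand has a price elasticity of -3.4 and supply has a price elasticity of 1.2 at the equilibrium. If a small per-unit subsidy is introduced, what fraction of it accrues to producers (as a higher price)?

For a small subsidy around the equilibrium, the benefit split depends on the relative slopes, which at a point are proportional to the elasticities.
Buyer share = εs/(εs + |εd|) = 1.2/(1.2 + 3.4) = 6/23; seller share = |εd|/(εs + |εd|) = 17/23.
So producers capture 17/23 of the subsidy.

Producer share = 17/23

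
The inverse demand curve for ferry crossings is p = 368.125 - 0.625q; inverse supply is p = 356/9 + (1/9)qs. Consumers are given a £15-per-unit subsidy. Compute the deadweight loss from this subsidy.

Pre-subsidy: 368.125 - 0.625q = 356/9 + (1/9)q gives q* = 23657/53 and p* = 4725/53.
With the rebate, buyers effectively pay pb = ps − 15, where ps is the price sellers receive.
On the curves, pb = 368.125 - 0.625q and ps = 356/9 + (1/9)q; the wedge ps − pb = 15 gives 356/9 + (1/9)q − (368.125 - 0.625q) = 15, so q' = 24737/53.
Then pb = 368.125 − 0.625·(24737/53) = 4050/53 and ps = 356/9 + (1/9)·(24737/53) = 4845/53.
The subsidy expands output by 24737/53 − 23657/53 = 1080/53 past the efficient level; on those units the gap between marginal cost and willingness to pay runs from 0 up to 15.
DWL = ½ × 15 × 1080/53 = 8100/53.

Deadweight loss = 8100/53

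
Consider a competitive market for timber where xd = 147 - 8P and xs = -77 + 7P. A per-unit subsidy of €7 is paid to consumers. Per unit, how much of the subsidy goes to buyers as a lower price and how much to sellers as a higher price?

Pre-subsidy: 147 - 8P = -77 + 7P gives P* = 224/15, x* = 413/15.
With the rebate, buyers effectively pay Pb = Ps − 7, where Ps is the price sellers receive.
Demand in terms of Ps becomes xd = 147 − 8(Ps − 7) = 203 - 8Ps. Setting this equal to supply: 203 - 8Ps = -77 + 7Ps, so Ps = 56/3.
Buyers pay Pb = 56/3 − 7 = 35/3; x' = -77 + 7·(56/3) = 161/3.
Buyers' price falls by P* − Pb = 224/15 − 35/3 = 49/15; sellers' price rises by Ps − P* = 56/3 − 224/15 = 56/15.

Buyers gain 49/15 per unit; sellers gain 56/15 per unit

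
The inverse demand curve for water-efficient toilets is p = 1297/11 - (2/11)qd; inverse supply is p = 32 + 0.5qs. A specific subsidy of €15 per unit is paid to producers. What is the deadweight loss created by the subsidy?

Deadweight loss = €165

Pre-subsidy: 1297/11 - (2/11)q = 32 + 0.5q gives q* = 126 and p* = 95.
With the subsidy, sellers receive ps = pb + 15 for each unit, where pb is the price buyers pay.
On the curves, pb = 1297/11 - (2/11)q and ps = 32 + 0.5q; the wedge ps − pb = 15 gives 32 + 0.5q − (1297/11 - (2/11)q) = 15, so q' = 148.
Then pb = 1297/11 − (2/11)·148 = 91 and ps = 32 + 0.5·148 = 106.
The subsidy expands output by 148 − 126 = 22 past the efficient level; on those units the gap between marginal cost and willingness to pay runs from 0 up to 15.
DWL = ½ × 15 × 22 = 165.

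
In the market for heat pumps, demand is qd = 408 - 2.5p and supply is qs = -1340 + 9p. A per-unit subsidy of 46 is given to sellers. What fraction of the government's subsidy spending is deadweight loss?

Pre-subsidy: 408 - 2.5p = -1340 + 9p gives p* = 152, q* = 28.
With the subsidy, sellers receive ps = pb + 46 for each unit, where pb is the price buyers pay.
Supply in terms of pb becomes qs = -1340 + 9(pb + 46) = -926 + 9pb. Setting this equal to demand: 408 - 2.5pb = -926 + 9pb, so pb = 116.
Sellers receive ps = 116 + 46 = 162; q' = 408 − 2.5·116 = 118.
ΔCS = ½(28 + 118)(152 − 116) = 2628; ΔPS = ½(28 + 118)(162 − 152) = 730.
Government spending = 46 × 118 = 5428.
DWL = ½ × 46 × (118 − 28) = 2070; fraction = 2070 / 5428 = 45/118.

DWL / government spending = 45/118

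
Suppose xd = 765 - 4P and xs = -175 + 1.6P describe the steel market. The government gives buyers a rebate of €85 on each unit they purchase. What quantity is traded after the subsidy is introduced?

Pre-subsidy: 765 - 4P = -175 + 1.6P gives P* = 1175/7, x* = 655/7.
With the rebate, buyers effectively pay Pb = Ps − 85, where Ps is the price sellers receive.
Demand in terms of Ps becomes xd = 765 − 4(Ps − 85) = 1105 - 4Ps. Setting this equal to supply: 1105 - 4Ps = -175 + 1.6Ps, so Ps = 1600/7.
Buyers pay Pb = 1600/7 − 85 = 1005/7; x' = -175 + 1.6·(1600/7) = 1335/7.

x' = 1335/7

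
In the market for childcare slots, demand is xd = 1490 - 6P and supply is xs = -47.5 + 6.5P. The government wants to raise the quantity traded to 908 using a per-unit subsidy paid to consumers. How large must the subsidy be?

At x = 908, invert demand for the buyer price: Pb = (1490 − 908)/6 = 97; invert supply for the seller price: Ps = (908 − (-47.5))/6.5 = 147.
The subsidy must fill the gap: s = Ps − Pb = 147 − 97 = 50.

Required subsidy s = 50 per unit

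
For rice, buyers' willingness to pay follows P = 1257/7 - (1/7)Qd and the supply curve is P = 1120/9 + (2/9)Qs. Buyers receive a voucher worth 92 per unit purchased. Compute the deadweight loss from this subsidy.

Pre-subsidy: 1257/7 - (1/7)Q = 1120/9 + (2/9)Q gives Q* = 151 and P* = 158.
With the rebate, buyers effectively pay Pb = Ps − 92, where Ps is the price sellers receive.
On the curves, Pb = 1257/7 - (1/7)Q and Ps = 1120/9 + (2/9)Q; the wedge Ps − Pb = 92 gives 1120/9 + (2/9)Q − (1257/7 - (1/7)Q) = 92, so Q' = 403.
Then Pb = 1257/7 − (1/7)·403 = 122 and Ps = 1120/9 + (2/9)·403 = 214.
The subsidy expands output by 403 − 151 = 252 past the efficient level; on those units the gap between marginal cost and willingness to pay runs from 0 up to 92.
DWL = ½ × 92 × 252 = 11592.

Deadweight loss = 11592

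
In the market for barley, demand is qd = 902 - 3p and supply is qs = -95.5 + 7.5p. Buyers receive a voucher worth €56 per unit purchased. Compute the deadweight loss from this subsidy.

Deadweight loss = €3360

Pre-subsidy: 902 - 3p = -95.5 + 7.5p gives p* = 95, q* = 617.
With the rebate, buyers effectively pay pb = ps − 56, where ps is the price sellers receive.
Demand in terms of ps becomes qd = 902 − 3(ps − 56) = 1070 - 3ps. Setting this equal to supply: 1070 - 3ps = -95.5 + 7.5ps, so ps = 111.
Buyers pay pb = 111 − 56 = 55; q' = -95.5 + 7.5·111 = 737.
The subsidy expands output by 737 − 617 = 120 past the efficient level; on those units the gap between marginal cost and willingness to pay runs from 0 up to 56.
DWL = ½ × 56 × 120 = 3360.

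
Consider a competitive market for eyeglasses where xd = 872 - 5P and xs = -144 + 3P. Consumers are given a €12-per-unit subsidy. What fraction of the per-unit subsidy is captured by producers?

Pre-subsidy: 872 - 5P = -144 + 3P gives P* = 127, x* = 237.
With the rebate, buyers effectively pay Pb = Ps − 12, where Ps is the price sellers receive.
Demand in terms of Ps becomes xd = 872 − 5(Ps − 12) = 932 - 5Ps. Setting this equal to supply: 932 - 5Ps = -144 + 3Ps, so Ps = 134.5.
Buyers pay Pb = 134.5 − 12 = 122.5; x' = -144 + 3·134.5 = 259.5.
Buyers' price falls by P* − Pb = 127 − 122.5 = 4.5; sellers' price rises by Ps − P* = 134.5 − 127 = 7.5.
So producers capture 7.5/12 = 0.625 of each unit of subsidy.

Producer share = 0.625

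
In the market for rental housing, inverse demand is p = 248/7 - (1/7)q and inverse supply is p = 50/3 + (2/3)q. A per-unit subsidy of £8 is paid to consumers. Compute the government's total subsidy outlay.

Government cost = 4496/17

Pre-subsidy: 248/7 - (1/7)q = 50/3 + (2/3)q gives q* = 394/17 and p* = 546/17.
With the rebate, buyers effectively pay pb = ps − 8, where ps is the price sellers receive.
On the curves, pb = 248/7 - (1/7)q and ps = 50/3 + (2/3)q; the wedge ps − pb = 8 gives 50/3 + (2/3)q − (248/7 - (1/7)q) = 8, so q' = 562/17.
Then pb = 248/7 − (1/7)·(562/17) = 522/17 and ps = 50/3 + (2/3)·(562/17) = 658/17.
Government outlay = subsidy × quantity = 8 × 562/17 = 4496/17.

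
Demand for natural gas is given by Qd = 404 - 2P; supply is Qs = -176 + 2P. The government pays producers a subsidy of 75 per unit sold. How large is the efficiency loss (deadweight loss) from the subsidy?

Deadweight loss = 2812.5

Pre-subsidy: 404 - 2P = -176 + 2P gives P* = 145, Q* = 114.
With the subsidy, sellers receive Ps = Pb + 75 for each unit, where Pb is the price buyers pay.
Supply in terms of Pb becomes Qs = -176 + 2(Pb + 75) = -26 + 2Pb. Setting this equal to demand: 404 - 2Pb = -26 + 2Pb, so Pb = 107.5.
Sellers receive Ps = 107.5 + 75 = 182.5; Q' = 404 − 2·107.5 = 189.
The subsidy expands output by 189 − 114 = 75 past the efficient level; on those units the gap between marginal cost and willingness to pay runs from 0 up to 75.
DWL = ½ × 75 × 75 = 2812.5.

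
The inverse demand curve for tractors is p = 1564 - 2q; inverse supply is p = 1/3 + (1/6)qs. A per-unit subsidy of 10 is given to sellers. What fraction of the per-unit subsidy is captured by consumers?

Consumer share = 12/13

Pre-subsidy: 1564 - 2q = 1/3 + (1/6)q gives q* = 9382/13 and p* = 1568/13.
With the subsidy, sellers receive ps = pb + 10 for each unit, where pb is the price buyers pay.
On the curves, pb = 1564 - 2q and ps = 1/3 + (1/6)q; the wedge ps − pb = 10 gives 1/3 + (1/6)q − (1564 - 2q) = 10, so q' = 9442/13.
Then pb = 1564 − 2·(9442/13) = 1448/13 and ps = 1/3 + (1/6)·(9442/13) = 1578/13.
Buyers' price falls by p* − pb = 1568/13 − 1448/13 = 120/13; sellers' price rises by ps − p* = 1578/13 − 1568/13 = 10/13.
So consumers capture (120/13)/10 = 12/13 of each unit of subsidy.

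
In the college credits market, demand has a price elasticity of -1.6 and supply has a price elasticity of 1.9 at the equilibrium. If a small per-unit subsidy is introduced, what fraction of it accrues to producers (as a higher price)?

Producer share = 16/35

For a small subsidy around the equilibrium, the benefit split depends on the relative slopes, which at a point are proportional to the elasticities.
Buyer share = εs/(εs + |εd|) = 1.9/(1.9 + 1.6) = 19/35; seller share = |εd|/(εs + |εd|) = 16/35.
So producers capture 16/35 of the subsidy.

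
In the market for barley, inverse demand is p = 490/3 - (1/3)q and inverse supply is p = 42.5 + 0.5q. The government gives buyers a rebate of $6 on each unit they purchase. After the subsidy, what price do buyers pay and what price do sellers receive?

Pre-subsidy: 490/3 - (1/3)q = 42.5 + 0.5q gives q* = 145 and p* = 115.
With the rebate, buyers effectively pay pb = ps − 6, where ps is the price sellers receive.
On the curves, pb = 490/3 - (1/3)q and ps = 42.5 + 0.5q; the wedge ps − pb = 6 gives 42.5 + 0.5q − (490/3 - (1/3)q) = 6, so q' = 152.2.
Then pb = 490/3 − (1/3)·152.2 = 112.6 and ps = 42.5 + 0.5·152.2 = 118.6.

Buyers pay $112.6; sellers receive $118.6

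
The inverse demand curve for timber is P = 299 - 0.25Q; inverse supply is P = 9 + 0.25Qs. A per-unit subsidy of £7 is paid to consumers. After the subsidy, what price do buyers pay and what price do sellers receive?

Pre-subsidy: 299 - 0.25Q = 9 + 0.25Q gives Q* = 580 and P* = 154.
With the rebate, buyers effectively pay Pb = Ps − 7, where Ps is the price sellers receive.
On the curves, Pb = 299 - 0.25Q and Ps = 9 + 0.25Q; the wedge Ps − Pb = 7 gives 9 + 0.25Q − (299 - 0.25Q) = 7, so Q' = 594.
Then Pb = 299 − 0.25·594 = 150.5 and Ps = 9 + 0.25·594 = 157.5.

Buyers pay £150.5; sellers receive £157.5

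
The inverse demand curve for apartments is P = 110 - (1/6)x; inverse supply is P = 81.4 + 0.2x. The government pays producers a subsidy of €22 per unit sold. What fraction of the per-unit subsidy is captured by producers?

Pre-subsidy: 110 - (1/6)x = 81.4 + 0.2x gives x* = 78 and P* = 97.
With the subsidy, sellers receive Ps = Pb + 22 for each unit, where Pb is the price buyers pay.
On the curves, Pb = 110 - (1/6)x and Ps = 81.4 + 0.2x; the wedge Ps − Pb = 22 gives 81.4 + 0.2x − (110 - (1/6)x) = 22, so x' = 138.
Then Pb = 110 − (1/6)·138 = 87 and Ps = 81.4 + 0.2·138 = 109.
Buyers' price falls by P* − Pb = 97 − 87 = 10; sellers' price rises by Ps − P* = 109 − 97 = 12.
So producers capture 12/22 = 6/11 of each unit of subsidy.

Producer share = 6/11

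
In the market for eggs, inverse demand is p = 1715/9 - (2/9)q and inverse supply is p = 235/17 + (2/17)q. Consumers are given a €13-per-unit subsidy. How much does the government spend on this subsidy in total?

Government cost = €7257.25

Pre-subsidy: 1715/9 - (2/9)q = 235/17 + (2/17)q gives q* = 520 and p* = 75.
With the rebate, buyers effectively pay pb = ps − 13, where ps is the price sellers receive.
On the curves, pb = 1715/9 - (2/9)q and ps = 235/17 + (2/17)q; the wedge ps − pb = 13 gives 235/17 + (2/17)q − (1715/9 - (2/9)q) = 13, so q' = 558.25.
Then pb = 1715/9 − (2/9)·558.25 = 66.5 and ps = 235/17 + (2/17)·558.25 = 79.5.
Government outlay = subsidy × quantity = 13 × 558.25 = 7257.25.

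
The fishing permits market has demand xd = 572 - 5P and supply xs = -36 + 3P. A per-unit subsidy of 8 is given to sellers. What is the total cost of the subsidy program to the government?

Pre-subsidy: 572 - 5P = -36 + 3P gives P* = 76, x* = 192.
With the subsidy, sellers receive Ps = Pb + 8 for each unit, where Pb is the price buyers pay.
Supply in terms of Pb becomes xs = -36 + 3(Pb + 8) = -12 + 3Pb. Setting this equal to demand: 572 - 5Pb = -12 + 3Pb, so Pb = 73.
Sellers receive Ps = 73 + 8 = 81; x' = 572 − 5·73 = 207.
Government outlay = subsidy × quantity = 8 × 207 = 1656.

Government cost = 1656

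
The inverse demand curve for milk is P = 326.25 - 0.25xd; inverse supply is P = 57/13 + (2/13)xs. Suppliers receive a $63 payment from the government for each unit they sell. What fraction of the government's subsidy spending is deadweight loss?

Pre-subsidy: 326.25 - 0.25x = 57/13 + (2/13)x gives x* = 797 and P* = 127.
With the subsidy, sellers receive Ps = Pb + 63 for each unit, where Pb is the price buyers pay.
On the curves, Pb = 326.25 - 0.25x and Ps = 57/13 + (2/13)x; the wedge Ps − Pb = 63 gives 57/13 + (2/13)x − (326.25 - 0.25x) = 63, so x' = 953.
Then Pb = 326.25 − 0.25·953 = 88 and Ps = 57/13 + (2/13)·953 = 151.
ΔCS = ½(797 + 953)(127 − 88) = 34125; ΔPS = ½(797 + 953)(151 − 127) = 21000.
Government spending = 63 × 953 = 60039.
DWL = ½ × 63 × (953 − 797) = 4914; fraction = 4914 / 60039 = 78/953.

DWL / government spending = 78/953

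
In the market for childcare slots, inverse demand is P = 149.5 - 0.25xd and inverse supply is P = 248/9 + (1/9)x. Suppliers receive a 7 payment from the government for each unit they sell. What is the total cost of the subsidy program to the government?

Pre-subsidy: 149.5 - 0.25x = 248/9 + (1/9)x gives x* = 4390/13 and P* = 846/13.
With the subsidy, sellers receive Ps = Pb + 7 for each unit, where Pb is the price buyers pay.
On the curves, Pb = 149.5 - 0.25x and Ps = 248/9 + (1/9)x; the wedge Ps − Pb = 7 gives 248/9 + (1/9)x − (149.5 - 0.25x) = 7, so x' = 4642/13.
Then Pb = 149.5 − 0.25·(4642/13) = 783/13 and Ps = 248/9 + (1/9)·(4642/13) = 874/13.
Government outlay = subsidy × quantity = 7 × 4642/13 = 32494/13.

Government cost = 32494/13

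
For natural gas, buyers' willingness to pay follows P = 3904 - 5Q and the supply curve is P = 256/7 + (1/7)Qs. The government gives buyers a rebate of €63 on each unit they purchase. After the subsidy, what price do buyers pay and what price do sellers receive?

Buyers pay €82.75; sellers receive €145.75

Pre-subsidy: 3904 - 5Q = 256/7 + (1/7)Q gives Q* = 752 and P* = 144.
With the rebate, buyers effectively pay Pb = Ps − 63, where Ps is the price sellers receive.
On the curves, Pb = 3904 - 5Q and Ps = 256/7 + (1/7)Q; the wedge Ps − Pb = 63 gives 256/7 + (1/7)Q − (3904 - 5Q) = 63, so Q' = 764.25.
Then Pb = 3904 − 5·764.25 = 82.75 and Ps = 256/7 + (1/7)·764.25 = 145.75.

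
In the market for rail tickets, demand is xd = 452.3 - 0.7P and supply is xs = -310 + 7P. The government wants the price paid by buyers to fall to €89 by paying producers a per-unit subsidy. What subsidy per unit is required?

At a buyer price of 89, quantity demanded is 452.3 − 0.7·89 = 390.
Sellers supply 390 only when they receive Ps with -310 + 7·Ps = 390, i.e. Ps = 100.
s = Ps − Pb = 100 − 89 = 11.

Required subsidy s = €11 per unit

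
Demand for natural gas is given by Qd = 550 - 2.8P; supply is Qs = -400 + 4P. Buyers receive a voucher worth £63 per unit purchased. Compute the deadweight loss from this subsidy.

Pre-subsidy: 550 - 2.8P = -400 + 4P gives P* = 2375/17, Q* = 2700/17.
With the rebate, buyers effectively pay Pb = Ps − 63, where Ps is the price sellers receive.
Demand in terms of Ps becomes Qd = 550 − 2.8(Ps − 63) = 726.4 - 2.8Ps. Setting this equal to supply: 726.4 - 2.8Ps = -400 + 4Ps, so Ps = 2816/17.
Buyers pay Pb = 2816/17 − 63 = 1745/17; Q' = -400 + 4·(2816/17) = 4464/17.
The subsidy expands output by 4464/17 − 2700/17 = 1764/17 past the efficient level; on those units the gap between marginal cost and willingness to pay runs from 0 up to 63.
DWL = ½ × 63 × 1764/17 = 55566/17.

Deadweight loss = 55566/17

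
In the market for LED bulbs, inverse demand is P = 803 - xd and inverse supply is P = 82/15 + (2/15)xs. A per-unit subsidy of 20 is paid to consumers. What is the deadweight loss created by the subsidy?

Pre-subsidy: 803 - x = 82/15 + (2/15)x gives x* = 11963/17 and P* = 1688/17.
With the rebate, buyers effectively pay Pb = Ps − 20, where Ps is the price sellers receive.
On the curves, Pb = 803 - x and Ps = 82/15 + (2/15)x; the wedge Ps − Pb = 20 gives 82/15 + (2/15)x − (803 - x) = 20, so x' = 12263/17.
Then Pb = 803 − 1·(12263/17) = 1388/17 and Ps = 82/15 + (2/15)·(12263/17) = 1728/17.
The subsidy expands output by 12263/17 − 11963/17 = 300/17 past the efficient level; on those units the gap between marginal cost and willingness to pay runs from 0 up to 20.
DWL = ½ × 20 × 300/17 = 3000/17.

Deadweight loss = 3000/17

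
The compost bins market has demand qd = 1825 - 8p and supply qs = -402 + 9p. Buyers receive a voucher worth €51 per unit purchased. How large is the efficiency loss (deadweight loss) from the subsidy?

Deadweight loss = €5508

Pre-subsidy: 1825 - 8p = -402 + 9p gives p* = 131, q* = 777.
With the rebate, buyers effectively pay pb = ps − 51, where ps is the price sellers receive.
Demand in terms of ps becomes qd = 1825 − 8(ps − 51) = 2233 - 8ps. Setting this equal to supply: 2233 - 8ps = -402 + 9ps, so ps = 155.
Buyers pay pb = 155 − 51 = 104; q' = -402 + 9·155 = 993.
The subsidy expands output by 993 − 777 = 216 past the efficient level; on those units the gap between marginal cost and willingness to pay runs from 0 up to 51.
DWL = ½ × 51 × 216 = 5508.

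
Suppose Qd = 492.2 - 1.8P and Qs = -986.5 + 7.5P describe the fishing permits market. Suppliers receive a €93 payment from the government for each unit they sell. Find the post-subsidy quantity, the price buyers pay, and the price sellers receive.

Pre-subsidy: 492.2 - 1.8P = -986.5 + 7.5P gives P* = 159, Q* = 206.
With the subsidy, sellers receive Ps = Pb + 93 for each unit, where Pb is the price buyers pay.
Supply in terms of Pb becomes Qs = -986.5 + 7.5(Pb + 93) = -289 + 7.5Pb. Setting this equal to demand: 492.2 - 1.8Pb = -289 + 7.5Pb, so Pb = 84.
Sellers receive Ps = 84 + 93 = 177; Q' = 492.2 − 1.8·84 = 341.

Q' = 341; buyers pay €84; sellers receive €177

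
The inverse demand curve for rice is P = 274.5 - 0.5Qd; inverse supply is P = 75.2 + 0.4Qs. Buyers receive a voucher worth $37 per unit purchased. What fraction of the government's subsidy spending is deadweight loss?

DWL / government spending = 185/2363

Pre-subsidy: 274.5 - 0.5Q = 75.2 + 0.4Q gives Q* = 1993/9 and P* = 1474/9.
With the rebate, buyers effectively pay Pb = Ps − 37, where Ps is the price sellers receive.
On the curves, Pb = 274.5 - 0.5Q and Ps = 75.2 + 0.4Q; the wedge Ps − Pb = 37 gives 75.2 + 0.4Q − (274.5 - 0.5Q) = 37, so Q' = 2363/9.
Then Pb = 274.5 − 0.5·(2363/9) = 1289/9 and Ps = 75.2 + 0.4·(2363/9) = 1622/9.
ΔCS = ½(1993/9 + 2363/9)(1474/9 − 1289/9) = 44770/9; ΔPS = ½(1993/9 + 2363/9)(1622/9 − 1474/9) = 35816/9.
Government spending = 37 × 2363/9 = 87431/9.
DWL = ½ × 37 × (2363/9 − 1993/9) = 6845/9; fraction = (6845/9) / (87431/9) = 185/2363.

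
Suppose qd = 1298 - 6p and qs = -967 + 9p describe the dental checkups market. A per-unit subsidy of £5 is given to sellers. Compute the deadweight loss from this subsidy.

Pre-subsidy: 1298 - 6p = -967 + 9p gives p* = 151, q* = 392.
With the subsidy, sellers receive ps = pb + 5 for each unit, where pb is the price buyers pay.
Supply in terms of pb becomes qs = -967 + 9(pb + 5) = -922 + 9pb. Setting this equal to demand: 1298 - 6pb = -922 + 9pb, so pb = 148.
Sellers receive ps = 148 + 5 = 153; q' = 1298 − 6·148 = 410.
The subsidy expands output by 410 − 392 = 18 past the efficient level; on those units the gap between marginal cost and willingness to pay runs from 0 up to 5.
DWL = ½ × 5 × 18 = 45.

Deadweight loss = £45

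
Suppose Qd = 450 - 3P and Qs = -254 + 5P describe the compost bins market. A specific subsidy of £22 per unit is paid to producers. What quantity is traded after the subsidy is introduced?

Pre-subsidy: 450 - 3P = -254 + 5P gives P* = 88, Q* = 186.
With the subsidy, sellers receive Ps = Pb + 22 for each unit, where Pb is the price buyers pay.
Supply in terms of Pb becomes Qs = -254 + 5(Pb + 22) = -144 + 5Pb. Setting this equal to demand: 450 - 3Pb = -144 + 5Pb, so Pb = 74.25.
Sellers receive Ps = 74.25 + 22 = 96.25; Q' = 450 − 3·74.25 = 227.25.

Q' = 227.25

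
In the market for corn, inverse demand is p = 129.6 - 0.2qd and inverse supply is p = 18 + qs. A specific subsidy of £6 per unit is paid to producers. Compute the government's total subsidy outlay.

Pre-subsidy: 129.6 - 0.2q = 18 + q gives q* = 93 and p* = 111.
With the subsidy, sellers receive ps = pb + 6 for each unit, where pb is the price buyers pay.
On the curves, pb = 129.6 - 0.2q and ps = 18 + q; the wedge ps − pb = 6 gives 18 + q − (129.6 - 0.2q) = 6, so q' = 98.
Then pb = 129.6 − 0.2·98 = 110 and ps = 18 + 1·98 = 116.
Government outlay = subsidy × quantity = 6 × 98 = 588.

Government cost = £588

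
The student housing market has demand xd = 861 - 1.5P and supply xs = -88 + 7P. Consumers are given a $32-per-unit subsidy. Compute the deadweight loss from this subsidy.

Deadweight loss = 10752/17

Pre-subsidy: 861 - 1.5P = -88 + 7P gives P* = 1898/17, x* = 11790/17.
With the rebate, buyers effectively pay Pb = Ps − 32, where Ps is the price sellers receive.
Demand in terms of Ps becomes xd = 861 − 1.5(Ps − 32) = 909 - 1.5Ps. Setting this equal to supply: 909 - 1.5Ps = -88 + 7Ps, so Ps = 1994/17.
Buyers pay Pb = 1994/17 − 32 = 1450/17; x' = -88 + 7·(1994/17) = 12462/17.
The subsidy expands output by 12462/17 − 11790/17 = 672/17 past the efficient level; on those units the gap between marginal cost and willingness to pay runs from 0 up to 32.
DWL = ½ × 32 × 672/17 = 10752/17.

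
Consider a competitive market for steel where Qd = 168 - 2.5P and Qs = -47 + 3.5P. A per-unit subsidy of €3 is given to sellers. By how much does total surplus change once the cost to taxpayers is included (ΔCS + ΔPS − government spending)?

Net change in total surplus = -€6.5625

Pre-subsidy: 168 - 2.5P = -47 + 3.5P gives P* = 215/6, Q* = 941/12.
With the subsidy, sellers receive Ps = Pb + 3 for each unit, where Pb is the price buyers pay.
Supply in terms of Pb becomes Qs = -47 + 3.5(Pb + 3) = -36.5 + 3.5Pb. Setting this equal to demand: 168 - 2.5Pb = -36.5 + 3.5Pb, so Pb = 409/12.
Sellers receive Ps = 409/12 + 3 = 445/12; Q' = 168 − 2.5·(409/12) = 1987/24.
ΔCS = ½(941/12 + 1987/24)(215/6 − 409/12) = 27083/192; ΔPS = ½(941/12 + 1987/24)(445/12 − 215/6) = 19345/192.
Government spending = 3 × 1987/24 = 248.375.
Net change = 27083/192 + 19345/192 − 248.375 = -6.5625. The loss equals the DWL triangle ½·3·4.375.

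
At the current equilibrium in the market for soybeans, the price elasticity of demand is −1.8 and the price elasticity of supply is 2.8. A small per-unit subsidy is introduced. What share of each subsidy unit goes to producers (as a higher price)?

Producer share = 9/23

For a small subsidy around the equilibrium, the benefit split depends on the relative slopes, which at a point are proportional to the elasticities.
Buyer share = εs/(εs + |εd|) = 2.8/(2.8 + 1.8) = 14/23; seller share = |εd|/(εs + |εd|) = 9/23.
So producers capture 9/23 of the subsidy.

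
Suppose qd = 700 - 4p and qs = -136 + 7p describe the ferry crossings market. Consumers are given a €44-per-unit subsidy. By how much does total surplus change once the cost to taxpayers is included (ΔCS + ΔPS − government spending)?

Pre-subsidy: 700 - 4p = -136 + 7p gives p* = 76, q* = 396.
With the rebate, buyers effectively pay pb = ps − 44, where ps is the price sellers receive.
Demand in terms of ps becomes qd = 700 − 4(ps − 44) = 876 - 4ps. Setting this equal to supply: 876 - 4ps = -136 + 7ps, so ps = 92.
Buyers pay pb = 92 − 44 = 48; q' = -136 + 7·92 = 508.
ΔCS = ½(396 + 508)(76 − 48) = 12656; ΔPS = ½(396 + 508)(92 − 76) = 7232.
Government spending = 44 × 508 = 22352.
Net change = 12656 + 7232 − 22352 = -2464. The loss equals the DWL triangle ½·44·112.

Net change in total surplus = -€2464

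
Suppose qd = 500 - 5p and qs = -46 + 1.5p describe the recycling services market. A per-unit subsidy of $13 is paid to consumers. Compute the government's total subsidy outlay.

Government cost = $1235

Pre-subsidy: 500 - 5p = -46 + 1.5p gives p* = 84, q* = 80.
With the rebate, buyers effectively pay pb = ps − 13, where ps is the price sellers receive.
Demand in terms of ps becomes qd = 500 − 5(ps − 13) = 565 - 5ps. Setting this equal to supply: 565 - 5ps = -46 + 1.5ps, so ps = 94.
Buyers pay pb = 94 − 13 = 81; q' = -46 + 1.5·94 = 95.
Government outlay = subsidy × quantity = 13 × 95 = 1235.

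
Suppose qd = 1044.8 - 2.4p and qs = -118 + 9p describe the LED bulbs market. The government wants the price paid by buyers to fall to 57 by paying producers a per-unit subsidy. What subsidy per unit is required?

Required subsidy s = 57 per unit

At a buyer price of 57, quantity demanded is 1044.8 − 2.4·57 = 908.
Sellers supply 908 only when they receive ps with -118 + 9·ps = 908, i.e. ps = 114.
s = ps − pb = 114 − 57 = 57.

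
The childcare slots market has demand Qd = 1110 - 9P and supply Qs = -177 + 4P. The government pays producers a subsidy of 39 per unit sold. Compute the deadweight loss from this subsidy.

Pre-subsidy: 1110 - 9P = -177 + 4P gives P* = 99, Q* = 219.
With the subsidy, sellers receive Ps = Pb + 39 for each unit, where Pb is the price buyers pay.
Supply in terms of Pb becomes Qs = -177 + 4(Pb + 39) = -21 + 4Pb. Setting this equal to demand: 1110 - 9Pb = -21 + 4Pb, so Pb = 87.
Sellers receive Ps = 87 + 39 = 126; Q' = 1110 − 9·87 = 327.
The subsidy expands output by 327 − 219 = 108 past the efficient level; on those units the gap between marginal cost and willingness to pay runs from 0 up to 39.
DWL = ½ × 39 × 108 = 2106.

Deadweight loss = 2106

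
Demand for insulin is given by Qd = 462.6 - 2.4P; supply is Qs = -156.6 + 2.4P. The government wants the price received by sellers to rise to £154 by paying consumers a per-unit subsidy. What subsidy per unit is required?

Required subsidy s = £50 per unit

At a seller price of 154, quantity supplied is -156.6 + 2.4·154 = 213.
Buyers absorb 213 only when they pay Pb with 462.6 − 2.4·Pb = 213, i.e. Pb = 104.
s = Ps − Pb = 154 − 104 = 50.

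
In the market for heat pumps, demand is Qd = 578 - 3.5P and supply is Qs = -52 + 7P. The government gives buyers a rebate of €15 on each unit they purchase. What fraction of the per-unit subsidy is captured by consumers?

Consumer share = 2/3

Pre-subsidy: 578 - 3.5P = -52 + 7P gives P* = 60, Q* = 368.
With the rebate, buyers effectively pay Pb = Ps − 15, where Ps is the price sellers receive.
Demand in terms of Ps becomes Qd = 578 − 3.5(Ps − 15) = 630.5 - 3.5Ps. Setting this equal to supply: 630.5 - 3.5Ps = -52 + 7Ps, so Ps = 65.
Buyers pay Pb = 65 − 15 = 50; Q' = -52 + 7·65 = 403.
Buyers' price falls by P* − Pb = 60 − 50 = 10; sellers' price rises by Ps − P* = 65 − 60 = 5.
So consumers capture 10/15 = 2/3 of each unit of subsidy.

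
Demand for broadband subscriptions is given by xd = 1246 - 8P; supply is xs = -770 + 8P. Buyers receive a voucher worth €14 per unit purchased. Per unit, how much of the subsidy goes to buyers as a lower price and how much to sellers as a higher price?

Pre-subsidy: 1246 - 8P = -770 + 8P gives P* = 126, x* = 238.
With the rebate, buyers effectively pay Pb = Ps − 14, where Ps is the price sellers receive.
Demand in terms of Ps becomes xd = 1246 − 8(Ps − 14) = 1358 - 8Ps. Setting this equal to supply: 1358 - 8Ps = -770 + 8Ps, so Ps = 133.
Buyers pay Pb = 133 − 14 = 119; x' = -770 + 8·133 = 294.
Buyers' price falls by P* − Pb = 126 − 119 = 7; sellers' price rises by Ps − P* = 133 − 126 = 7.

Buyers gain €7 per unit; sellers gain €7 per unit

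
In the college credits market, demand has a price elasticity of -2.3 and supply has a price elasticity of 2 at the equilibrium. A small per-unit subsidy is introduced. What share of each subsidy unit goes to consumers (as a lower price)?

Consumer share = 20/43

For a small subsidy around the equilibrium, the benefit split depends on the relative slopes, which at a point are proportional to the elasticities.
Buyer share = εs/(εs + |εd|) = 2/(2 + 2.3) = 20/43; seller share = |εd|/(εs + |εd|) = 23/43.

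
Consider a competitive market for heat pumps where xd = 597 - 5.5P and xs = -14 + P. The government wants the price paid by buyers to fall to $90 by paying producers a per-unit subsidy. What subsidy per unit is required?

At a buyer price of 90, quantity demanded is 597 − 5.5·90 = 102.
Sellers supply 102 only when they receive Ps with -14 + 1·Ps = 102, i.e. Ps = 116.
s = Ps − Pb = 116 − 90 = 26.

Required subsidy s = $26 per unit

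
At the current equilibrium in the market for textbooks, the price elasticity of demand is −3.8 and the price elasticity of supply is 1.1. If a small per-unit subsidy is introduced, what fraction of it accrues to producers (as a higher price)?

Producer share = 38/49

For a small subsidy around the equilibrium, the benefit split depends on the relative slopes, which at a point are proportional to the elasticities.
Buyer share = εs/(εs + |εd|) = 1.1/(1.1 + 3.8) = 11/49; seller share = |εd|/(εs + |εd|) = 38/49.
So producers capture 38/49 of the subsidy.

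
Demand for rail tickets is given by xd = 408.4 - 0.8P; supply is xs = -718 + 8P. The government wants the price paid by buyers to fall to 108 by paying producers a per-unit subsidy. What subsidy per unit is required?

Required subsidy s = 22 per unit

At a buyer price of 108, quantity demanded is 408.4 − 0.8·108 = 322.
Sellers supply 322 only when they receive Ps with -718 + 8·Ps = 322, i.e. Ps = 130.
s = Ps − Pb = 130 − 108 = 22.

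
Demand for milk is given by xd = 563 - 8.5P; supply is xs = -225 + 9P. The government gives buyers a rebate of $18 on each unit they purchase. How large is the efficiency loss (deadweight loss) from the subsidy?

Pre-subsidy: 563 - 8.5P = -225 + 9P gives P* = 1576/35, x* = 6309/35.
With the rebate, buyers effectively pay Pb = Ps − 18, where Ps is the price sellers receive.
Demand in terms of Ps becomes xd = 563 − 8.5(Ps − 18) = 716 - 8.5Ps. Setting this equal to supply: 716 - 8.5Ps = -225 + 9Ps, so Ps = 1882/35.
Buyers pay Pb = 1882/35 − 18 = 1252/35; x' = -225 + 9·(1882/35) = 9063/35.
The subsidy expands output by 9063/35 − 6309/35 = 2754/35 past the efficient level; on those units the gap between marginal cost and willingness to pay runs from 0 up to 18.
DWL = ½ × 18 × 2754/35 = 24786/35.

Deadweight loss = 24786/35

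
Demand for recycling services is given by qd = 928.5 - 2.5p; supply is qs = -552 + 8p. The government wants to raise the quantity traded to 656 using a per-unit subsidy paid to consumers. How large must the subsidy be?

At q = 656, invert demand for the buyer price: pb = (928.5 − 656)/2.5 = 109; invert supply for the seller price: ps = (656 − (-552))/8 = 151.
The subsidy must fill the gap: s = ps − pb = 151 − 109 = 42.

Required subsidy s = 42 per unit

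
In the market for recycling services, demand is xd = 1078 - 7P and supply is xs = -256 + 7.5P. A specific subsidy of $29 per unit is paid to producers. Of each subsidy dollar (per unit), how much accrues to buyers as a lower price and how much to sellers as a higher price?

Buyers gain $15 per unit; sellers gain $14 per unit

Pre-subsidy: 1078 - 7P = -256 + 7.5P gives P* = 92, x* = 434.
With the subsidy, sellers receive Ps = Pb + 29 for each unit, where Pb is the price buyers pay.
Supply in terms of Pb becomes xs = -256 + 7.5(Pb + 29) = -38.5 + 7.5Pb. Setting this equal to demand: 1078 - 7Pb = -38.5 + 7.5Pb, so Pb = 77.
Sellers receive Ps = 77 + 29 = 106; x' = 1078 − 7·77 = 539.
Buyers' price falls by P* − Pb = 92 − 77 = 15; sellers' price rises by Ps − P* = 106 − 92 = 14.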